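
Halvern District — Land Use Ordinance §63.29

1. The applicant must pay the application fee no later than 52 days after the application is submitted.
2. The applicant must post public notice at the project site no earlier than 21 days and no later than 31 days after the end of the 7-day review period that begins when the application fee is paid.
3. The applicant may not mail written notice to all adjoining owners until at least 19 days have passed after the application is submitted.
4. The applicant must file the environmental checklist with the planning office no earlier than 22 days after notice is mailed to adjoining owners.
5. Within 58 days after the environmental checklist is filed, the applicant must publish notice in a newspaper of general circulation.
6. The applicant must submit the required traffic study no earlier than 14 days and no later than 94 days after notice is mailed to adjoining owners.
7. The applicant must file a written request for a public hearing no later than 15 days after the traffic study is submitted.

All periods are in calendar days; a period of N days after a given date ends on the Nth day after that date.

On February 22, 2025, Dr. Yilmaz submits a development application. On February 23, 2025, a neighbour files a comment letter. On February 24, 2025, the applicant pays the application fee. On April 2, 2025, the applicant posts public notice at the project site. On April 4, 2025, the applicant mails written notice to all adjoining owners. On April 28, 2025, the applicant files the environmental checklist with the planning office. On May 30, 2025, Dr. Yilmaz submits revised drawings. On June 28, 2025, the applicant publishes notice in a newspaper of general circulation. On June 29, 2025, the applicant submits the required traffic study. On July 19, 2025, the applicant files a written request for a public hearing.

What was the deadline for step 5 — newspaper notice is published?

June 25, 2025

Step 5 runs from April 28, 2025, when the environmental checklist is filed. 58 days after April 28, 2025 is June 25, 2025.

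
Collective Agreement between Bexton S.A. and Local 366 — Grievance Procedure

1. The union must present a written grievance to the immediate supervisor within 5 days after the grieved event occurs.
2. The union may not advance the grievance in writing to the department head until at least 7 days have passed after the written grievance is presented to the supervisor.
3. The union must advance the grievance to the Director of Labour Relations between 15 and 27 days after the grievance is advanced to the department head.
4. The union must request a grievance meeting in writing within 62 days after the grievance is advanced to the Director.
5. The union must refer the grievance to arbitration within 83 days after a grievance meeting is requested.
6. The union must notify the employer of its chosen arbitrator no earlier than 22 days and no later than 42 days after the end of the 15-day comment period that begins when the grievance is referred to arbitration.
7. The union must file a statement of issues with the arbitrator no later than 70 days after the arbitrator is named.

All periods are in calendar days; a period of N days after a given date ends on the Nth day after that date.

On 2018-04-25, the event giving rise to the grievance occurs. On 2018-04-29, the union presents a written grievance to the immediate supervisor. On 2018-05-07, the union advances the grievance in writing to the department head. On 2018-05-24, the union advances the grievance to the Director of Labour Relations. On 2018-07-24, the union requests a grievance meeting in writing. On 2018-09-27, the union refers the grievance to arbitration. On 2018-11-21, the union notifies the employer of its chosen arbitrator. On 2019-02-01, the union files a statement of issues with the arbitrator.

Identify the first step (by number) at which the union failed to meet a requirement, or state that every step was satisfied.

Step 7

(1) due by 2018-04-25 + 5 days = 2018-04-30; 2018-04-29 is within that limit.
(2) permitted from 2018-04-29 + 7 days = 2018-05-06 onward; done 2018-05-07 — permitted.
(3) the permitted window runs from 2018-05-07 + 15 = 2018-05-22 to 2018-05-07 + 27 = 2018-06-03; 2018-05-24 falls inside that range.
(4) due by 2018-05-24 + 62 days = 2018-07-25; 2018-07-24 is within that limit.
(5) due by 2018-07-24 + 83 days = 2018-10-15; completed 2018-09-27, before the deadline.
(6) the permitted window runs from 2018-10-12 + 22 = 2018-11-03 to 2018-10-12 + 42 = 2018-11-23; 2018-11-21 falls inside that range.
(7) due by 2018-11-21 + 70 days = 2019-01-30; 2019-02-01 misses that deadline by 2 days.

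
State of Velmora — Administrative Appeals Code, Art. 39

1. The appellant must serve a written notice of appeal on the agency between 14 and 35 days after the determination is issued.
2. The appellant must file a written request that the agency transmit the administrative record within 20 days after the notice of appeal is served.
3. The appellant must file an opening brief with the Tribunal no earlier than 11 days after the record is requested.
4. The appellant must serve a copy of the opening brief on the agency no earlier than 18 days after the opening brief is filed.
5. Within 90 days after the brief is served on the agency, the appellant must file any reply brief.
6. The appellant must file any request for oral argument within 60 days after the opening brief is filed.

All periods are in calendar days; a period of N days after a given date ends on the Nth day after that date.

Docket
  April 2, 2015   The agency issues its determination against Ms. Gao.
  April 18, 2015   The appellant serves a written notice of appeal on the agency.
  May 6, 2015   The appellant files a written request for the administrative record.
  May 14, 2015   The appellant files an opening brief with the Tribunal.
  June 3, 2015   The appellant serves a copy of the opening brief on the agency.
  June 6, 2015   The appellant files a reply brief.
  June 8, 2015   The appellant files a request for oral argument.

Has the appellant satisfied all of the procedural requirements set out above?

No

Step 1: the window is 14–35 days after April 2, 2015 (when the determination is issued), so April 16, 2015 through May 7, 2015; done April 18, 2015, which is between those dates.
Step 2: 20 days after April 18, 2015 (when the notice of appeal is served) is May 8, 2015; May 6, 2015 is within that limit.
Step 3: the earliest permitted date is 11 days after May 6, 2015 (when the record is requested), i.e. May 17, 2015; acted on May 14, 2015, 3 days prematurely.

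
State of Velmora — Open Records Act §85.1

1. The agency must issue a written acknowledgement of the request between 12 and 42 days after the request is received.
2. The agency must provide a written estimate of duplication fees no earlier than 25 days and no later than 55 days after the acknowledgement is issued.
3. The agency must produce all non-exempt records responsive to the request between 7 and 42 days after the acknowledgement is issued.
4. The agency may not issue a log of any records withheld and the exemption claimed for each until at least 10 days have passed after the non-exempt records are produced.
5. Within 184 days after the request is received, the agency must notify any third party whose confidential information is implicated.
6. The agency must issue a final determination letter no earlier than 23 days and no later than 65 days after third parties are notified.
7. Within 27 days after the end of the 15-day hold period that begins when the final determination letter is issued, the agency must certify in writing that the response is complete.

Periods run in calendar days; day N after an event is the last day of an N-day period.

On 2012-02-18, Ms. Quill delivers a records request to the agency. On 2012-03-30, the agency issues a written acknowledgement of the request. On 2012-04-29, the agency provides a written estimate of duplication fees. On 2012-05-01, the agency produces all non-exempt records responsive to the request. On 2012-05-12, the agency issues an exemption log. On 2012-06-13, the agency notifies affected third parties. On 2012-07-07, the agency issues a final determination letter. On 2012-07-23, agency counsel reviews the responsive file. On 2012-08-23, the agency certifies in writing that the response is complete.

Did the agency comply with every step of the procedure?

Step 1 — 12 and 42 days from 2012-02-18 (when the request is received) are 2012-03-01 and 2012-03-31 respectively; 2012-03-30 falls inside that range.
Step 2 — 25 and 55 days from 2012-03-30 (when the acknowledgement is issued) are 2012-04-24 and 2012-05-24 respectively; done 2012-04-29 — within the window.
Step 3 — 7 and 42 days from 2012-03-30 (when the acknowledgement is issued) are 2012-04-06 and 2012-05-11 respectively; done 2012-05-01 — within the window.
Step 4 — must wait 10 days from 2012-05-01 (when the non-exempt records are produced), so not before 2012-05-11; done 2012-05-12, after the minimum wait.
Step 5 — counting 184 days from 2012-02-18 (when the request is received) gives a deadline of 2012-08-20; 2012-06-13 is within that limit.
Step 6 — 23 and 65 days from 2012-06-13 (when third parties are notified) are 2012-07-06 and 2012-08-17 respectively; done 2012-07-07, which is between those dates.
Step 7 — counting 27 days from 2012-07-22 (end of the 15-day hold period, which began when the final determination letter is issued on 2012-07-07) gives a deadline of 2012-08-18; not done until 2012-08-23, 5 days after the deadline.
That is the first point of non-compliance.

No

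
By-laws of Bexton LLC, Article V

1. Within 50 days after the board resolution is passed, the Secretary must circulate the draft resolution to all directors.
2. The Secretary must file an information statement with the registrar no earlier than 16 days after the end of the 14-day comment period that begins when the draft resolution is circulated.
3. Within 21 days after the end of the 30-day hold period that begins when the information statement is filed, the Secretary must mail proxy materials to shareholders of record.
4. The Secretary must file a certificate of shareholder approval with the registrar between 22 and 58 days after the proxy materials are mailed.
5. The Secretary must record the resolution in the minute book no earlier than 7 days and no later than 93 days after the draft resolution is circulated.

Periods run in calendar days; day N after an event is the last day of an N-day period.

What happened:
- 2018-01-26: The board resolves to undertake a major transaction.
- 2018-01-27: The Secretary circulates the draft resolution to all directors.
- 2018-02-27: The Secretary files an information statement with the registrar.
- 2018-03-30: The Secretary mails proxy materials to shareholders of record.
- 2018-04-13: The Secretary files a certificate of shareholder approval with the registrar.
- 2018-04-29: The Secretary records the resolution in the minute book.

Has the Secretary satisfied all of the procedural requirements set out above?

No

Step 1: 50 days after 2018-01-26 (when the board resolution is passed) is 2018-03-17; 2018-01-27 is within that limit.
Step 2: the earliest permitted date is 16 days after 2018-02-10 (end of the 14-day comment period, which began when the draft resolution is circulated on 2018-01-27), i.e. 2018-02-26; done 2018-02-27 — permitted.
Step 3: 21 days after 2018-03-29 (end of the 30-day hold period, which began when the information statement is filed on 2018-02-27) is 2018-04-19; 2018-03-30 is within that limit.
Step 4: the window is 22–58 days after 2018-03-30 (when the proxy materials are mailed), so 2018-04-21 through 2018-05-27; done 2018-04-13 — 8 days before the window opened.
That is the first point of non-compliance.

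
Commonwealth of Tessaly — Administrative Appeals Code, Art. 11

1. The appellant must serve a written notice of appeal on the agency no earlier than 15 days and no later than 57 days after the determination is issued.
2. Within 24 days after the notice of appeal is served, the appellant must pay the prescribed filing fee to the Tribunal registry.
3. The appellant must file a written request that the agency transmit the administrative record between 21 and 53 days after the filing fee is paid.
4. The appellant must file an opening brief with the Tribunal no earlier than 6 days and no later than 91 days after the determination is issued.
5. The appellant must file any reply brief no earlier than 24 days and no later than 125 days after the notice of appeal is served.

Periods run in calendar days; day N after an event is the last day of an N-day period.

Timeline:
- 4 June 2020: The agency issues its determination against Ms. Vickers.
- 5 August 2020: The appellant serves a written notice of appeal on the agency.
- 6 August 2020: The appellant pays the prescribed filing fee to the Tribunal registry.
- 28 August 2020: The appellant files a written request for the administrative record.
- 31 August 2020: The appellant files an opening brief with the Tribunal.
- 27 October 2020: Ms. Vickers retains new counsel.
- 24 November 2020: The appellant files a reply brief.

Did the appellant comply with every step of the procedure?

No

Step 1 — 15 and 57 days from 4 June 2020 (when the determination is issued) are 19 June 2020 and 31 July 2020 respectively; done 5 August 2020 — 5 days after the window closed.
The analysis stops there.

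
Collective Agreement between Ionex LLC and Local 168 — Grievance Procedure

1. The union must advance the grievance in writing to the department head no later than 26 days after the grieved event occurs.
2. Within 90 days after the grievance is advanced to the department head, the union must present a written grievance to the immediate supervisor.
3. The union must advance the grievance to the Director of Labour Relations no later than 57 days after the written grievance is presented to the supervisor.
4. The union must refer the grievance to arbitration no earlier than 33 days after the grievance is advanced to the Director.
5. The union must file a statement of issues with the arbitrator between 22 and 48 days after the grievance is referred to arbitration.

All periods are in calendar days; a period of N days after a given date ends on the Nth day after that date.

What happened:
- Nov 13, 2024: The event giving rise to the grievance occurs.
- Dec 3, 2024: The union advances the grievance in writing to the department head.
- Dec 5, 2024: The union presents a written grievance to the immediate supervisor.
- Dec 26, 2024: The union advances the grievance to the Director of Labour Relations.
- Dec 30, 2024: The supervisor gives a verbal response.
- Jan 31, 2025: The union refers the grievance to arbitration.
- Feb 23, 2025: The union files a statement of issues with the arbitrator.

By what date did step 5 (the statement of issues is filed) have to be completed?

Mar 20, 2025

Step 5 runs from Jan 31, 2025, when the grievance is referred to arbitration. The window is 22–48 days after Jan 31, 2025; it closes on Mar 20, 2025.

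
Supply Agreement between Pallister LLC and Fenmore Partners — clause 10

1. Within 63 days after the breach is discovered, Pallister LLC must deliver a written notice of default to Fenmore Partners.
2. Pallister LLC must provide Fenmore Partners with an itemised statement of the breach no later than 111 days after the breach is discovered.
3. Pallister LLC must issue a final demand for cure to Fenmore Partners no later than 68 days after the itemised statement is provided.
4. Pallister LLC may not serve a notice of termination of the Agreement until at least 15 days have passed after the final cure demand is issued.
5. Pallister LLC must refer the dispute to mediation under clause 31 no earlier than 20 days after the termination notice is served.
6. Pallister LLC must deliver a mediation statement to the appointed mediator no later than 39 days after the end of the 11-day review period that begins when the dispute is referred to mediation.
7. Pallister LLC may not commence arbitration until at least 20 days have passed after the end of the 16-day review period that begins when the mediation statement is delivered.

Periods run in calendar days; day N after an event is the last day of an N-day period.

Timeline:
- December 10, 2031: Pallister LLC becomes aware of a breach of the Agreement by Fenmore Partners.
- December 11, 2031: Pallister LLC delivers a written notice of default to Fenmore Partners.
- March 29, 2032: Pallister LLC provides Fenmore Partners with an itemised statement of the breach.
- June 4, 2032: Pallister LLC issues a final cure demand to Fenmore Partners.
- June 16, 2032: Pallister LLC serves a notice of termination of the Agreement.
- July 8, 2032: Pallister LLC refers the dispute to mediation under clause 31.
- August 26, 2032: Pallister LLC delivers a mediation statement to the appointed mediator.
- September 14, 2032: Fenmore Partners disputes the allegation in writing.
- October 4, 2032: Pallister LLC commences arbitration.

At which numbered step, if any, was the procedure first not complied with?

Step 1: 63 days after December 10, 2031 (when the breach is discovered) is February 11, 2032; December 11, 2031 is within that limit.
Step 2: 111 days after December 10, 2031 (when the breach is discovered) is March 30, 2032; March 29, 2032 is within that limit.
Step 3: 68 days after March 29, 2032 (when the itemised statement is provided) is June 5, 2032; completed June 4, 2032, before the deadline.
Step 4: the earliest permitted date is 15 days after June 4, 2032 (when the final cure demand is issued), i.e. June 19, 2032; acted on June 16, 2032, 3 days prematurely.

Step 4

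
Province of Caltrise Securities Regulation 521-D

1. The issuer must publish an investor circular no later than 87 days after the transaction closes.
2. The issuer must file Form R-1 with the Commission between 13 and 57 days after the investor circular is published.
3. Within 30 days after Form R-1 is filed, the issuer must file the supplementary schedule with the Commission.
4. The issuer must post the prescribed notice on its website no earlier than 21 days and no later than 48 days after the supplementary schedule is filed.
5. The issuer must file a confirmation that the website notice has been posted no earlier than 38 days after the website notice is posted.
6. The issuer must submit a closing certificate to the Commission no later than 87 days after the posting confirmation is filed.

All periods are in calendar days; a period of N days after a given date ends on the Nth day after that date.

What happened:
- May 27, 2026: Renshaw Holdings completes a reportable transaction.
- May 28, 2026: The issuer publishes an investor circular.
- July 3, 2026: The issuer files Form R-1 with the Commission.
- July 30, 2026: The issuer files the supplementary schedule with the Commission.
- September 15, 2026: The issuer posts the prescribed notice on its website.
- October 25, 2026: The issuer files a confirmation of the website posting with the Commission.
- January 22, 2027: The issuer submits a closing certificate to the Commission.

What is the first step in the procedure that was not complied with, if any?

Step 6

Step 1 — counting 87 days from May 27, 2026 (when the transaction closes) gives a deadline of August 22, 2026; completed May 28, 2026, before the deadline.
Step 2 — 13 and 57 days from May 28, 2026 (when the investor circular is published) are June 10, 2026 and July 24, 2026 respectively; done July 3, 2026, which is between those dates.
Step 3 — counting 30 days from July 3, 2026 (when Form R-1 is filed) gives a deadline of August 2, 2026; completed July 30, 2026, before the deadline.
Step 4 — 21 and 48 days from July 30, 2026 (when the supplementary schedule is filed) are August 20, 2026 and September 16, 2026 respectively; done September 15, 2026, which is between those dates.
Step 5 — must wait 38 days from September 15, 2026 (when the website notice is posted), so not before October 23, 2026; done October 25, 2026, after the minimum wait.
Step 6 — counting 87 days from October 25, 2026 (when the posting confirmation is filed) gives a deadline of January 20, 2027; done January 22, 2027 — 2 days late.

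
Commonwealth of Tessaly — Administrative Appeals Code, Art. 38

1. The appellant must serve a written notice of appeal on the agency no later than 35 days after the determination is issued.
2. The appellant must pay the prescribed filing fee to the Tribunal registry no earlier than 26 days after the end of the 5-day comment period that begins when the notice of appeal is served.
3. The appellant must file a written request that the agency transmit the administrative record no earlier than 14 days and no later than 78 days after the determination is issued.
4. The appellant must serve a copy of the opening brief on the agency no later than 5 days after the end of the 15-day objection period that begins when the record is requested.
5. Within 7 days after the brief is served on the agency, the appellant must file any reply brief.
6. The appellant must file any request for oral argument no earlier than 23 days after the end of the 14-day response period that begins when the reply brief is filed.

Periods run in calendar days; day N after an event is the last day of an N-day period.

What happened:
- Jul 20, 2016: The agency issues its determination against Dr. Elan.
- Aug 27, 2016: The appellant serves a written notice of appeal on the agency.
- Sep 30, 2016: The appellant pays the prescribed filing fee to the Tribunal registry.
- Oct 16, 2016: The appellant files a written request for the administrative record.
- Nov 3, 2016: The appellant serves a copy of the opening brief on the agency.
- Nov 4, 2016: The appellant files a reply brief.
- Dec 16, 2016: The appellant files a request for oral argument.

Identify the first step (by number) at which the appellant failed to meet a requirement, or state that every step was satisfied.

Step 1

Step 1 — counting 35 days from Jul 20, 2016 (when the determination is issued) gives a deadline of Aug 24, 2016; not done until Aug 27, 2016, 3 days after the deadline.
That is the first point of non-compliance.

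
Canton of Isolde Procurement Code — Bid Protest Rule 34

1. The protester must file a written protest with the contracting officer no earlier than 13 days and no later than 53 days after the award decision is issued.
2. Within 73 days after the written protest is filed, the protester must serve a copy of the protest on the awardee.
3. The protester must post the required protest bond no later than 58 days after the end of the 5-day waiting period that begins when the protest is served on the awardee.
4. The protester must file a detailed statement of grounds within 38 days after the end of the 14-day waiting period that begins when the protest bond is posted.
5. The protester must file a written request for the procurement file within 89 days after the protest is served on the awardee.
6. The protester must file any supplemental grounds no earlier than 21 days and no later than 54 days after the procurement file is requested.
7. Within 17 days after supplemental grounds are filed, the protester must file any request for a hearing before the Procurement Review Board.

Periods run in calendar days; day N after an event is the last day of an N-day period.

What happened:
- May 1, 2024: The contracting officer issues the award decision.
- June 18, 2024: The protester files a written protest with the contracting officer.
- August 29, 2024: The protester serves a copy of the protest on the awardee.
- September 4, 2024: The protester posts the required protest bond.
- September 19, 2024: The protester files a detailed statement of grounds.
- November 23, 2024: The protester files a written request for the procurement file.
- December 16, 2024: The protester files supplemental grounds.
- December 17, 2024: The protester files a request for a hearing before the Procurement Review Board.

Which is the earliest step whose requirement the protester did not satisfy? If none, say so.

Step 1: the window is 13–53 days after May 1, 2024 (when the award decision is issued), so May 14, 2024 through June 23, 2024; done June 18, 2024 — within the window.
Step 2: 73 days after June 18, 2024 (when the written protest is filed) is August 30, 2024; completed August 29, 2024, before the deadline.
Step 3: 58 days after September 3, 2024 (end of the 5-day waiting period, which began when the protest is served on the awardee on August 29, 2024) is October 31, 2024; done September 4, 2024 — timely.
Step 4: 38 days after September 18, 2024 (end of the 14-day waiting period, which began when the protest bond is posted on September 4, 2024) is October 26, 2024; September 19, 2024 is within that limit.
Step 5: 89 days after August 29, 2024 (when the protest is served on the awardee) is November 26, 2024; completed November 23, 2024, before the deadline.
Step 6: the window is 21–54 days after November 23, 2024 (when the procurement file is requested), so December 14, 2024 through January 16, 2025; December 16, 2024 falls inside that range.
Step 7: 17 days after December 16, 2024 (when supplemental grounds are filed) is January 2, 2025; done December 17, 2024 — timely.

None — every step was satisfied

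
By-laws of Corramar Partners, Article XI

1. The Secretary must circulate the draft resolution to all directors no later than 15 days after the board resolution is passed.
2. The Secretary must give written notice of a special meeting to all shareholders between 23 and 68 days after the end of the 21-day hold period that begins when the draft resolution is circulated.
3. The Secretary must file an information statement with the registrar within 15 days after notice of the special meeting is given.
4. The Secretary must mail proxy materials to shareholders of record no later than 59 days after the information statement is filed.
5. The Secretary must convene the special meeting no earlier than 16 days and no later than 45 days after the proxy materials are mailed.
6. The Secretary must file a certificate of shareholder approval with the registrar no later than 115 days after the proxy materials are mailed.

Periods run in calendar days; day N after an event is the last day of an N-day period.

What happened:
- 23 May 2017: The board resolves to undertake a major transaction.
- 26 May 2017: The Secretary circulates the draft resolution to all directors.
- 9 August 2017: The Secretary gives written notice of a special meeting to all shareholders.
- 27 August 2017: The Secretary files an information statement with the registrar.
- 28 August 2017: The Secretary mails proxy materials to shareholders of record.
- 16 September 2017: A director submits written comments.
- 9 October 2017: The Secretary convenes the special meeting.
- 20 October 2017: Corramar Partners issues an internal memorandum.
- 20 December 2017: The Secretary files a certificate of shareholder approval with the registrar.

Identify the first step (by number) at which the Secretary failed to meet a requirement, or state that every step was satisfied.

Step 3

Step 1: 15 days after 23 May 2017 (when the board resolution is passed) is 7 June 2017; done 26 May 2017 — timely.
Step 2: the window is 23–68 days after 16 June 2017 (end of the 21-day hold period, which began when the draft resolution is circulated on 26 May 2017), so 9 July 2017 through 23 August 2017; done 9 August 2017 — within the window.
Step 3: 15 days after 9 August 2017 (when notice of the special meeting is given) is 24 August 2017; 27 August 2017 misses that deadline by 3 days.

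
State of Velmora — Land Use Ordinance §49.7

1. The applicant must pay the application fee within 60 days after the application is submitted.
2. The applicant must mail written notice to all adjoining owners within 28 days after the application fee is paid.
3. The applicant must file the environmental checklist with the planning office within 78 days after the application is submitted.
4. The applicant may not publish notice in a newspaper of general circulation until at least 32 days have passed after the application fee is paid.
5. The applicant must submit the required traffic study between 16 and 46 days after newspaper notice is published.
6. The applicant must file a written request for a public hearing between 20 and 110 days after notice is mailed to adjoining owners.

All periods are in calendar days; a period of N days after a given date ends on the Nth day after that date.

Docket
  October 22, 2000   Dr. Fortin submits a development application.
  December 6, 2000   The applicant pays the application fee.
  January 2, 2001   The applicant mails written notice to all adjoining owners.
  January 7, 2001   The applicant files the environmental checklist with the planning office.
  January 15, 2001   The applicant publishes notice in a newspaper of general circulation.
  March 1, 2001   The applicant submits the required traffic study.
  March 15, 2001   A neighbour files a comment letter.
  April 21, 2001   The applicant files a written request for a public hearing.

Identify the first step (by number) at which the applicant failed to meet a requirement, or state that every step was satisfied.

Step 1 — counting 60 days from October 22, 2000 (when the application is submitted) gives a deadline of December 21, 2000; completed December 6, 2000, before the deadline.
Step 2 — counting 28 days from December 6, 2000 (when the application fee is paid) gives a deadline of January 3, 2001; done January 2, 2001 — timely.
Step 3 — counting 78 days from October 22, 2000 (when the application is submitted) gives a deadline of January 8, 2001; completed January 7, 2001, before the deadline.
Step 4 — must wait 32 days from December 6, 2000 (when the application fee is paid), so not before January 7, 2001; January 15, 2001 is on or after that date.
Step 5 — 16 and 46 days from January 15, 2001 (when newspaper notice is published) are January 31, 2001 and March 2, 2001 respectively; done March 1, 2001, which is between those dates.
Step 6 — 20 and 110 days from January 2, 2001 (when notice is mailed to adjoining owners) are January 22, 2001 and April 22, 2001 respectively; done April 21, 2001, which is between those dates.

None — every step was satisfied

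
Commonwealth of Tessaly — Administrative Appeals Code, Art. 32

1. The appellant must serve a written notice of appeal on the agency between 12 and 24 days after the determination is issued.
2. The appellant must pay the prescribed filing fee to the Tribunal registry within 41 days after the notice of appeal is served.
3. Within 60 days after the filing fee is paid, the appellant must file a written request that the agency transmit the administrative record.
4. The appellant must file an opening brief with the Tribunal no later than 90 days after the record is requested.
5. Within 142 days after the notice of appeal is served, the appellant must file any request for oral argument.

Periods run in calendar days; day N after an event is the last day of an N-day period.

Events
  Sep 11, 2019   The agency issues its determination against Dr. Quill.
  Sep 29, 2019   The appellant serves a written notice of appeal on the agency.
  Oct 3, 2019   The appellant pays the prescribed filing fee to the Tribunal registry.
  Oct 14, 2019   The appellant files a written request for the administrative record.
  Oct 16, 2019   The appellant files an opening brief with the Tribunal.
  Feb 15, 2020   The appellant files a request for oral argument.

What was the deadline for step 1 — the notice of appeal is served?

Step 1 runs from Sep 11, 2019, when the determination is issued. The window is 12–24 days after Sep 11, 2019; it closes on Oct 5, 2019.

Oct 5, 2019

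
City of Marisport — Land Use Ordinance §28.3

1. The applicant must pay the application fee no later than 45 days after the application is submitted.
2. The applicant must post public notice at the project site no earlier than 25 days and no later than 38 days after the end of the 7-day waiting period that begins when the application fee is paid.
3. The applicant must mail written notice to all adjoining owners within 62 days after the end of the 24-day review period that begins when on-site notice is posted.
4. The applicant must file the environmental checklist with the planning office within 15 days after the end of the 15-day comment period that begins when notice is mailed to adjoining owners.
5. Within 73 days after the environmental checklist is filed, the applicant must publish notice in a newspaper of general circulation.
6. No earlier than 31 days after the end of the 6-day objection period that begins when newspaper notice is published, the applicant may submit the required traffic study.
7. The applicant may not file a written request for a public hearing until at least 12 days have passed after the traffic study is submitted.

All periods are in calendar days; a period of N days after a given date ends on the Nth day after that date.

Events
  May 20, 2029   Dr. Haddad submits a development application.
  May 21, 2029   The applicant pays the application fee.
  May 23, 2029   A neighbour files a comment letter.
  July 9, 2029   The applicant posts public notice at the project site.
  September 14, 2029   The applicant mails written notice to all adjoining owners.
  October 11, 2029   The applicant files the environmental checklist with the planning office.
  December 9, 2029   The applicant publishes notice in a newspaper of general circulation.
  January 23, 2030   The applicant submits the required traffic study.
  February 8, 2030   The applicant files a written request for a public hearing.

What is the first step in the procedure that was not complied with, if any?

Step 1 — counting 45 days from May 20, 2029 (when the application is submitted) gives a deadline of July 4, 2029; done May 21, 2029 — timely.
Step 2 — 25 and 38 days from May 28, 2029 (end of the 7-day waiting period, which began when the application fee is paid on May 21, 2029) are June 22, 2029 and July 5, 2029 respectively; done July 9, 2029 — 4 days after the window closed.
The procedure was therefore not followed at step 2.

Step 2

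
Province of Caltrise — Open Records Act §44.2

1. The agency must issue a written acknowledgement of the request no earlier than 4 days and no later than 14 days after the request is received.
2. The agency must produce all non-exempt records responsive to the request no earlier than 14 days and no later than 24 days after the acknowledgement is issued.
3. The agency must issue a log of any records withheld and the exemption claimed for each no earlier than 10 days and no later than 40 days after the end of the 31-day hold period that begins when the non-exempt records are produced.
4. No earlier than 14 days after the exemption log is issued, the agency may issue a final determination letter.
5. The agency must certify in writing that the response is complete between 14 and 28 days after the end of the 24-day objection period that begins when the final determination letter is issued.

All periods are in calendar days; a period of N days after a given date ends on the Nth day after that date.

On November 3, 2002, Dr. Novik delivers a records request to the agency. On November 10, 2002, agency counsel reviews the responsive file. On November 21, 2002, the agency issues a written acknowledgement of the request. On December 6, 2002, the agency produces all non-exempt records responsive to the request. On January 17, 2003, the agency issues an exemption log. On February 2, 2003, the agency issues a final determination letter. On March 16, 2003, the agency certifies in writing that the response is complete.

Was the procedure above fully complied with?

No

Step 1 — 4 and 14 days from November 3, 2002 (when the request is received) are November 7, 2002 and November 17, 2002 respectively; done November 21, 2002 — 4 days after the window closed.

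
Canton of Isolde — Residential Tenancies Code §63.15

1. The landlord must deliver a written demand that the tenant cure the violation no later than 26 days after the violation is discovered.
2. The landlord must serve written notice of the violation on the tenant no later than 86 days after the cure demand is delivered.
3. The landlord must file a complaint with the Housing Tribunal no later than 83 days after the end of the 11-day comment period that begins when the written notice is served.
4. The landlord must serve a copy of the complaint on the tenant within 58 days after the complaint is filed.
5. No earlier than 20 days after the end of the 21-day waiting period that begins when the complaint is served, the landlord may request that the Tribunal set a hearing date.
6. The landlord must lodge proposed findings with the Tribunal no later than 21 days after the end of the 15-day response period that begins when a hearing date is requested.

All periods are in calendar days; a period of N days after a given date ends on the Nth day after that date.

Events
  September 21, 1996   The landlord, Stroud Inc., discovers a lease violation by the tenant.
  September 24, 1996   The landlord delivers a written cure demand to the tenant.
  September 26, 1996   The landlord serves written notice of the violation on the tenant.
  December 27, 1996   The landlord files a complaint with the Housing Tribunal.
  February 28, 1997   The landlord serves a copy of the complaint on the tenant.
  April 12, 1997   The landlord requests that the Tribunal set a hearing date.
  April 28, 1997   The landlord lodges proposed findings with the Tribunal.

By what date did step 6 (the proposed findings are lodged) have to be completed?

May 18, 1997

A hearing date is requested on April 12, 1997; the 15-day response period therefore ends April 27, 1997, and step 6 runs from that date. 21 days after April 27, 1997 is May 18, 1997.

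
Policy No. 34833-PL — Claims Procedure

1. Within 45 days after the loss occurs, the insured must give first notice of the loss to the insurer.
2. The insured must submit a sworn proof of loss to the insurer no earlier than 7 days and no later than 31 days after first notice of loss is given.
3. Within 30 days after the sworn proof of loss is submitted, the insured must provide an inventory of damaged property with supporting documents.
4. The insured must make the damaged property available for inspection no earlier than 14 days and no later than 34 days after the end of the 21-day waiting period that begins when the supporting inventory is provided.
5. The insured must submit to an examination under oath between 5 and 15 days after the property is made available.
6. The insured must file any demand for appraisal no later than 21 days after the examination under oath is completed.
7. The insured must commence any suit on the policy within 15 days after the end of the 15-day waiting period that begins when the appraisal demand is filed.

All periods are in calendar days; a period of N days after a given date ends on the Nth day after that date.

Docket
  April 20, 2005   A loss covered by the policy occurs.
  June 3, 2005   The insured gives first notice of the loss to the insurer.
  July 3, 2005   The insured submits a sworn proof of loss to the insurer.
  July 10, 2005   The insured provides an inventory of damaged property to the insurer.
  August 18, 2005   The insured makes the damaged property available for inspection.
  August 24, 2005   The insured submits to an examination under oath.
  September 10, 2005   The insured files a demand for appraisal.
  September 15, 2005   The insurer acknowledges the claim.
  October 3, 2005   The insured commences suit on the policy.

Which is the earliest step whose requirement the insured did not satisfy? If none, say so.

None — every step was satisfied

(1) due by April 20, 2005 + 45 days = June 4, 2005; completed June 3, 2005, before the deadline.
(2) the permitted window runs from June 3, 2005 + 7 = June 10, 2005 to June 3, 2005 + 31 = July 4, 2005; done July 3, 2005 — within the window.
(3) due by July 3, 2005 + 30 days = August 2, 2005; done July 10, 2005 — timely.
(4) the permitted window runs from July 31, 2005 + 14 = August 14, 2005 to July 31, 2005 + 34 = September 3, 2005; done August 18, 2005 — within the window.
(5) the permitted window runs from August 18, 2005 + 5 = August 23, 2005 to August 18, 2005 + 15 = September 2, 2005; August 24, 2005 falls inside that range.
(6) due by August 24, 2005 + 21 days = September 14, 2005; completed September 10, 2005, before the deadline.
(7) due by September 25, 2005 + 15 days = October 10, 2005; completed October 3, 2005, before the deadline.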